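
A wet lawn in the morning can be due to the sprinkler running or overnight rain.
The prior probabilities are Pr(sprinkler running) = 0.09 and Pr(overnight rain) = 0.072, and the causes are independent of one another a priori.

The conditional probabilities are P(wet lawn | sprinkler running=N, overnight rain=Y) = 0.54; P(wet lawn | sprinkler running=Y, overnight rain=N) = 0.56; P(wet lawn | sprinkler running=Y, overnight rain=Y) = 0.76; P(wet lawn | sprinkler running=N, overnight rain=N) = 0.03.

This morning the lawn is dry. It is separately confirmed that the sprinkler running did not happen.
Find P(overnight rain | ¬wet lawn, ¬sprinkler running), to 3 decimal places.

P(¬wet lawn | ¬sprinkler running) = 0.97×0.928 + 0.46×0.072 = 0.900160 + 0.033120 = 0.933280
The overnight rain-present share is 0.46×0.072 = 0.033120.
So P(overnight rain | ¬wet lawn, ¬sprinkler running) = 0.033120/0.933280 ≈ 0.035.

P(overnight rain | ¬wet lawn, ¬sprinkler running) ≈ 0.035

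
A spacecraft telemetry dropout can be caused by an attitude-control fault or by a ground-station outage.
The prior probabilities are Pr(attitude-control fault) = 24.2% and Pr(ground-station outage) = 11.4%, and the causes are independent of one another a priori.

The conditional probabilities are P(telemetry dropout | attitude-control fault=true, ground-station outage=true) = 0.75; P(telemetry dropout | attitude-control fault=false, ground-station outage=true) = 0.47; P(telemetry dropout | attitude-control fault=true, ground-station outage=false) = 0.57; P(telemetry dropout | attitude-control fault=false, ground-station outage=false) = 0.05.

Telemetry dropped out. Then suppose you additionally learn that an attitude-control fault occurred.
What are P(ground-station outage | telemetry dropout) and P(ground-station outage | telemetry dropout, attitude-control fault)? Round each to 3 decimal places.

Numerator (weight on configurations with ground-station outage): 0.040614 + 0.020691 = 0.061305
The normalizing constant is 0.05×0.758×0.886 + 0.47×0.758×0.114 + 0.57×0.242×0.886 + 0.75×0.242×0.114 = 0.217099
Posterior = 0.061305 / 0.217099 ≈ 0.282

Now also conditioning on attitude-control fault=true:
P(telemetry dropout | attitude-control fault) = 0.57*0.886 + 0.75*0.114 = 0.505020 + 0.085500 = 0.590520
Of this, 0.085500 comes from 0.75*0.114 (the ground-station outage=true cases).
P(ground-station outage | telemetry dropout, attitude-control fault) = 0.085500 / 0.590520 ≈ 0.145

P(ground-station outage | telemetry dropout) ≈ 0.282; P(ground-station outage | telemetry dropout, attitude-control fault) ≈ 0.145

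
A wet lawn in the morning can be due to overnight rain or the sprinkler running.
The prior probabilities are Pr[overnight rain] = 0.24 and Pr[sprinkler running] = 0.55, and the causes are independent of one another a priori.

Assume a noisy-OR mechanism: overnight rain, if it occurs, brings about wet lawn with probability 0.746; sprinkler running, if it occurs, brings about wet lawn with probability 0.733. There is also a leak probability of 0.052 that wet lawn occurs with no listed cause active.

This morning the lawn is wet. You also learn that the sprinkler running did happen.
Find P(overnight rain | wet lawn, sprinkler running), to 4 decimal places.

Under noisy-OR, P(wet lawn | causes) = 1 − (1−0.052)·∏(1−qᵢ) over the active causes.
P(wet lawn | sprinkler running) = 0.746884·0.76 + 0.935709·0.24 = 0.567632 + 0.224570 = 0.792202
Of this, 0.224570 comes from 0.935709·0.24 (the overnight rain=true cases).
P(overnight rain | wet lawn, sprinkler running) = 0.224570 / 0.792202 ≈ 0.2835

P(overnight rain | wet lawn, sprinkler running) ≈ 0.2835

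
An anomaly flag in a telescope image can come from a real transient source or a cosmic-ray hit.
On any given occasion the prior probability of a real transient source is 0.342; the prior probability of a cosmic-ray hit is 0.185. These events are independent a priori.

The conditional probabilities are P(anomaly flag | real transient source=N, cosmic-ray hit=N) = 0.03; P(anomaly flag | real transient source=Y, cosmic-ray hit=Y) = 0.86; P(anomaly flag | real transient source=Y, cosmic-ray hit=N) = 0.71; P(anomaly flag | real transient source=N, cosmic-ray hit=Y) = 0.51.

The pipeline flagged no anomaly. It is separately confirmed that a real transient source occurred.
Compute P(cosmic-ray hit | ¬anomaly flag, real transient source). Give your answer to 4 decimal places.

Weight on cosmic-ray hit=true, given the evidence: 0.14·0.185 = 0.025900
Normalizer over all consistent configurations: 0.29·0.815 + 0.14·0.185 = 0.262250
Posterior = 0.025900 / 0.262250 ≈ 0.0988

P(cosmic-ray hit | ¬anomaly flag, real transient source) ≈ 0.0988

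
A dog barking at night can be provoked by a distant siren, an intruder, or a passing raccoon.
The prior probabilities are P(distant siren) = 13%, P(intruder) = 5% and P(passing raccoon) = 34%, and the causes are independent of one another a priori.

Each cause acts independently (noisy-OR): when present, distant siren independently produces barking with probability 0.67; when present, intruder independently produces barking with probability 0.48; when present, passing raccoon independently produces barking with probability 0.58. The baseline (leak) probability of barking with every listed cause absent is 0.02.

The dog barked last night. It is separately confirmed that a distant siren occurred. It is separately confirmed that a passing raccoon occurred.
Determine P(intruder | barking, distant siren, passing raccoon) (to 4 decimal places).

P(intruder | barking, distant siren, passing raccoon) ≈ 0.0536

Under noisy-OR, P(barking | causes) = 1 − (1−0.02)·∏(1−qᵢ) over the active causes.
P(barking | distant siren, passing raccoon) = 0.864172×0.95 + 0.929369×0.05 = 0.820963 + 0.046468 = 0.867431
Restricting to configurations with intruder present: 0.929369×0.05 = 0.046468.
Hence the posterior is 0.046468/0.867431 ≈ 0.0536.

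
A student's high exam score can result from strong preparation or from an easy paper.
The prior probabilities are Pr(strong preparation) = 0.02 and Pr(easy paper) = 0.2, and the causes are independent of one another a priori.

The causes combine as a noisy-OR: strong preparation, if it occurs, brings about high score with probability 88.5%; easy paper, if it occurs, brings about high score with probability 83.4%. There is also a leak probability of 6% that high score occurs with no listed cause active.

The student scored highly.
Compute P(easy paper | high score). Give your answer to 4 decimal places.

Under noisy-OR, P(high score | causes) = 1 − (1−0.06)·∏(1−qᵢ) over the active causes.
Enumerate the 4 (strong preparation, easy paper) configurations and weight by the priors:
  P(high score) = 0.06*0.98*0.8 + 0.84396*0.98*0.2 + 0.8919*0.02*0.8 + 0.982055*0.02*0.2
        = 0.047040 + 0.165416 + 0.014270 + 0.003928 = 0.230654
The terms with easy paper present sum to 0.169344, so
  P(easy paper | high score) = 0.169344 / 0.230654 ≈ 0.7342

P(easy paper | high score) ≈ 0.7342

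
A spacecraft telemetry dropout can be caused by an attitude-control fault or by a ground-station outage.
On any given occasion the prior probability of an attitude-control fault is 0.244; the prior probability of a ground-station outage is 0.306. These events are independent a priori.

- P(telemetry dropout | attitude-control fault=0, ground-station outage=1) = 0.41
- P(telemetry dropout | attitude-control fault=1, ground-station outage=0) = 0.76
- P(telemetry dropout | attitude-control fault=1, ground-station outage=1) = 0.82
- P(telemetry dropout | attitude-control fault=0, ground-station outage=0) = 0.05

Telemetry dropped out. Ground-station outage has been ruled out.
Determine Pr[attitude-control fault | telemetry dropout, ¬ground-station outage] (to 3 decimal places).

Pr[attitude-control fault | telemetry dropout, ¬ground-station outage] ≈ 0.831

Enumerate both values of attitude-control fault and weight by the priors:
  P(telemetry dropout | ¬ground-station outage) = 0.05×0.756 + 0.76×0.244
        = 0.037800 + 0.185440 = 0.223240
Keeping only the attitude-control fault-present terms gives 0.185440, so
  P(attitude-control fault | telemetry dropout, ¬ground-station outage) = 0.185440 / 0.223240 ≈ 0.831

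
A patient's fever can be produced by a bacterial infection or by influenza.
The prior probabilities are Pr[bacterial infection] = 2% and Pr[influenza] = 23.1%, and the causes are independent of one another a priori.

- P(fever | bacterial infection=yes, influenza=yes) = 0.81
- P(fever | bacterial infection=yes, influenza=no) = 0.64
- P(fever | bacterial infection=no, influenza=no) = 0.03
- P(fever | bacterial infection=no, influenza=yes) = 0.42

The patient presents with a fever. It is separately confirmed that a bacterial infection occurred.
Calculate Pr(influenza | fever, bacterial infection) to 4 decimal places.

Pr(influenza | fever, bacterial infection) ≈ 0.2755

For the numerator, keep only influenza=true terms: 0.81*0.231 = 0.187110
Denominator P(fever | bacterial infection): 0.64*0.769 + 0.81*0.231 = 0.679270
Posterior = 0.187110 / 0.679270 ≈ 0.2755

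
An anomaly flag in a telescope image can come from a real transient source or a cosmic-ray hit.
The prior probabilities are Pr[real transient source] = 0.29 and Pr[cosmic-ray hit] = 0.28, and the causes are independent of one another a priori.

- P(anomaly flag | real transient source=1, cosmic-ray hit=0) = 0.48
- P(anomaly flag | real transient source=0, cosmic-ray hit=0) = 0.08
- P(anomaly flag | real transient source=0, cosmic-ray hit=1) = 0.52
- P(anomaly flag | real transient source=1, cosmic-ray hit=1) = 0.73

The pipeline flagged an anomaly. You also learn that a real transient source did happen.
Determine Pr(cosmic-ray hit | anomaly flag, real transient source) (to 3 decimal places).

Enumerate both values of cosmic-ray hit and weight by the priors:
  P(anomaly flag | real transient source) = 0.48*0.72 + 0.73*0.28
        = 0.345600 + 0.204400 = 0.550000
Configurations with cosmic-ray hit contribute 0.204400, so
  P(cosmic-ray hit | anomaly flag, real transient source) = 0.204400 / 0.550000 ≈ 0.372

Pr(cosmic-ray hit | anomaly flag, real transient source) ≈ 0.372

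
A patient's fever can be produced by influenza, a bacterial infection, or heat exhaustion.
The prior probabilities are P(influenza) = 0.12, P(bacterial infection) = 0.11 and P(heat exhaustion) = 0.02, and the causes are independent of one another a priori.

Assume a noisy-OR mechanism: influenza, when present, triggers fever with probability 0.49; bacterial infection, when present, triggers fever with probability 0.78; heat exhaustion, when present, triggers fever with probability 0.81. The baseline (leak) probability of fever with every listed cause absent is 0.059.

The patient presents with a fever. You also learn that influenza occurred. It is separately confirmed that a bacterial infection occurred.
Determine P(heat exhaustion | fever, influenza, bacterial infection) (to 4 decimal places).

P(heat exhaustion | fever, influenza, bacterial infection) ≈ 0.0219

Under noisy-OR, P(fever | causes) = 1 − (1−0.059)·∏(1−qᵢ) over the active causes.
Enumerate both values of heat exhaustion and weight by the priors:
  P(fever | influenza, bacterial infection) = 0.89442*0.98 + 0.97994*0.02
        = 0.876532 + 0.019599 = 0.896131
The terms with heat exhaustion present sum to 0.019599, so
  P(heat exhaustion | fever, influenza, bacterial infection) = 0.019599 / 0.896131 ≈ 0.0219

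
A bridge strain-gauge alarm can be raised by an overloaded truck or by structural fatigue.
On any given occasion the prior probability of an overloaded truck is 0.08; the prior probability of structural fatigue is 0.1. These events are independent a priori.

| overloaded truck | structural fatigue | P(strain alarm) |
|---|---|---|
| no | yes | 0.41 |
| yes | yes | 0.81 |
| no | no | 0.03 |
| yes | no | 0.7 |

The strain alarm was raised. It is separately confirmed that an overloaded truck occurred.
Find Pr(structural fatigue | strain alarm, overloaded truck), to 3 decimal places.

Weight on structural fatigue=true, given the evidence: 0.81*0.1 = 0.081000
The normalizing constant is 0.7*0.9 + 0.81*0.1 = 0.711000
P(structural fatigue | strain alarm, overloaded truck) = 0.081000/0.711000 ≈ 0.114

Pr(structural fatigue | strain alarm, overloaded truck) ≈ 0.114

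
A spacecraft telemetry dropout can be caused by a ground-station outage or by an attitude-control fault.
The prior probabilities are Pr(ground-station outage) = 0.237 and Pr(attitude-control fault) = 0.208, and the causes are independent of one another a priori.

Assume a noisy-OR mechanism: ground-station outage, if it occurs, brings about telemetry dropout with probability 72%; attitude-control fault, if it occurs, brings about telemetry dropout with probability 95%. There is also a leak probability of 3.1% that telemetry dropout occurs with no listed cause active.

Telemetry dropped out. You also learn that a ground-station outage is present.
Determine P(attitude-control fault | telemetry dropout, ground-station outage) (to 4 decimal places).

P(attitude-control fault | telemetry dropout, ground-station outage) ≈ 0.2623

Under noisy-OR, P(telemetry dropout | causes) = 1 − (1−0.031)·∏(1−qᵢ) over the active causes.
Sum P(telemetry dropout|·) weighted by the priors over both values of attitude-control fault:
  P(telemetry dropout | ground-station outage) = 0.72868×0.792 + 0.986434×0.208
        = 0.577115 + 0.205178 = 0.782293
Keeping only the attitude-control fault-present terms gives 0.205178, so
  P(attitude-control fault | telemetry dropout, ground-station outage) = 0.205178 / 0.782293 ≈ 0.2623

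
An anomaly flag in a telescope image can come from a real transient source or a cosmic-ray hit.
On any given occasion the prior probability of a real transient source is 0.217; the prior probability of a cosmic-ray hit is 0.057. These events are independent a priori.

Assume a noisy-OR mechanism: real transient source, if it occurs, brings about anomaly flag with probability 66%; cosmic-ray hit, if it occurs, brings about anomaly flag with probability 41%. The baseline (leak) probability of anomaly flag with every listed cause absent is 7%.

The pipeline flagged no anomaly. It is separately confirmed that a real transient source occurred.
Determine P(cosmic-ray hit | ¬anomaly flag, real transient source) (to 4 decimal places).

P(cosmic-ray hit | ¬anomaly flag, real transient source) ≈ 0.0344

Under noisy-OR, P(anomaly flag | causes) = 1 − (1−0.07)·∏(1−qᵢ) over the active causes.
Numerator (weight on configurations with cosmic-ray hit): 0.186558·0.057 = 0.010634
Normalizer over all consistent configurations: 0.3162·0.943 + 0.186558·0.057 = 0.308811
Posterior = 0.010634 / 0.308811 ≈ 0.0344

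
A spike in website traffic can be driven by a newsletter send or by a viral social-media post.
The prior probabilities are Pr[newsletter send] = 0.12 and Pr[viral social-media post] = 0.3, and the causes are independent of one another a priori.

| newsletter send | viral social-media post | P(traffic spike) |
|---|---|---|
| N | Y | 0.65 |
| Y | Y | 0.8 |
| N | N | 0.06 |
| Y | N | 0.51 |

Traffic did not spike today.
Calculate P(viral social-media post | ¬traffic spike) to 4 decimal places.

P(viral social-media post | ¬traffic spike) ≈ 0.1384

Enumerate the 4 (newsletter send, viral social-media post) configurations and weight by the priors:
  P(¬traffic spike) = 0.94*0.88*0.7 + 0.35*0.88*0.3 + 0.49*0.12*0.7 + 0.2*0.12*0.3
        = 0.579040 + 0.092400 + 0.041160 + 0.007200 = 0.719800
The terms with viral social-media post present sum to 0.099600, so
  P(viral social-media post | ¬traffic spike) = 0.099600 / 0.719800 ≈ 0.1384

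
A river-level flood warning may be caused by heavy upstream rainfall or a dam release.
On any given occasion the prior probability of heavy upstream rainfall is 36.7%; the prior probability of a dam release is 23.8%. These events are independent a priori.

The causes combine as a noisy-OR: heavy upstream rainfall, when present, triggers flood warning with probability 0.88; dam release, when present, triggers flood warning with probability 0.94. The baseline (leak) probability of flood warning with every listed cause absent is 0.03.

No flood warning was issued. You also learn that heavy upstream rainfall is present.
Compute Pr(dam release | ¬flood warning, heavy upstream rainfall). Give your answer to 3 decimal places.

Under noisy-OR, P(flood warning | causes) = 1 − (1−0.03)·∏(1−qᵢ) over the active causes.
Enumerate both values of dam release and weight by the priors:
  P(¬flood warning | heavy upstream rainfall) = 0.1164×0.762 + 0.006984×0.238
        = 0.088697 + 0.001662 = 0.090359
Configurations with dam release contribute 0.001662, so
  P(dam release | ¬flood warning, heavy upstream rainfall) = 0.001662 / 0.090359 ≈ 0.018

Pr(dam release | ¬flood warning, heavy upstream rainfall) ≈ 0.018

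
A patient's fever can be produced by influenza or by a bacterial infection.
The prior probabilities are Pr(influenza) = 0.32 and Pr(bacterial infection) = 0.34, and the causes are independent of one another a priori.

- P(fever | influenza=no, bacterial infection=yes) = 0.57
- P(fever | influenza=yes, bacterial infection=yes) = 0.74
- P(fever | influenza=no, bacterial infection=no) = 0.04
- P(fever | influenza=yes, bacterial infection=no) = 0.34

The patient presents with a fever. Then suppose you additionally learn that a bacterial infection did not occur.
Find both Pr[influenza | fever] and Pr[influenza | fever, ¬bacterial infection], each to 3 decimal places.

P(fever) = 0.04×0.68×0.66 + 0.57×0.68×0.34 + 0.34×0.32×0.66 + 0.74×0.32×0.34 = 0.017952 + 0.131784 + 0.071808 + 0.080512 = 0.302056
The influenza-present share is 0.071808 + 0.080512 = 0.152320.
So P(influenza | fever) = 0.152320/0.302056 ≈ 0.504.

Now condition on the additional information:
Enumerate both values of influenza and weight by the priors:
  P(fever | ¬bacterial infection) = 0.04*0.68 + 0.34*0.32
        = 0.027200 + 0.108800 = 0.136000
Keeping only the influenza-present terms gives 0.108800, so
  P(influenza | fever, ¬bacterial infection) = 0.108800 / 0.136000 ≈ 0.800

Pr[influenza | fever] ≈ 0.504; Pr[influenza | fever, ¬bacterial infection] ≈ 0.800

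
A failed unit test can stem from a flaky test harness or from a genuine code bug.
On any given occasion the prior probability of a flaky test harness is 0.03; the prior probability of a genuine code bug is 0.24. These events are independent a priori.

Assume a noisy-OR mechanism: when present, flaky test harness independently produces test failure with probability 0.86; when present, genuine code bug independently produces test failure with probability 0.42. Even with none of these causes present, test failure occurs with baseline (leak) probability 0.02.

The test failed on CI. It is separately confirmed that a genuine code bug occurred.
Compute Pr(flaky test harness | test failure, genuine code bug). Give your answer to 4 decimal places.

Under noisy-OR, P(test failure | causes) = 1 − (1−0.02)·∏(1−qᵢ) over the active causes.
Weight on flaky test harness=true, given the evidence: 0.920424·0.03 = 0.027613
Denominator P(test failure | genuine code bug): 0.4316·0.97 + 0.920424·0.03 = 0.446265
Posterior = 0.027613 / 0.446265 ≈ 0.0619

Pr(flaky test harness | test failure, genuine code bug) ≈ 0.0619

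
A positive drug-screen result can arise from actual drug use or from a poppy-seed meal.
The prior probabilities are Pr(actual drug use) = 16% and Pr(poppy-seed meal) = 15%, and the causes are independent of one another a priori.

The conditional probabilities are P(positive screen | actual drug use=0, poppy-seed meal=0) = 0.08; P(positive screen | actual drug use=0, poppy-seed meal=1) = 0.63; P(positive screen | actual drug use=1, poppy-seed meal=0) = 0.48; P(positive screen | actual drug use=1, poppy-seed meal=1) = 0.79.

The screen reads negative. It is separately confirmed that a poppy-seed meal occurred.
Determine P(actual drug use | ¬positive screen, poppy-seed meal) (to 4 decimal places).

P(actual drug use | ¬positive screen, poppy-seed meal) ≈ 0.0976

P(¬positive screen | poppy-seed meal) = 0.37*0.84 + 0.21*0.16 = 0.310800 + 0.033600 = 0.344400
Of this, 0.033600 comes from 0.21*0.16 (the actual drug use=true cases).
So P(actual drug use | ¬positive screen, poppy-seed meal) = 0.033600/0.344400 ≈ 0.0976.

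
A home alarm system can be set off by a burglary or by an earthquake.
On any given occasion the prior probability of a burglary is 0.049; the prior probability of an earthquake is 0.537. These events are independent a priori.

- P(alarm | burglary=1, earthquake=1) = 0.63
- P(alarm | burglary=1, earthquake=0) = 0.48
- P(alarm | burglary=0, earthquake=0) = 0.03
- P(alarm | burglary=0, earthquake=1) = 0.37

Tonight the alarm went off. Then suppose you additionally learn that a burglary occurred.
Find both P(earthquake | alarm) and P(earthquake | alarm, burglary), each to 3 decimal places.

P(earthquake | alarm) ≈ 0.895; P(earthquake | alarm, burglary) ≈ 0.604

By total probability over the 4 (burglary, earthquake) configurations:
  P(alarm) = 0.03·0.951·0.463 + 0.37·0.951·0.537 + 0.48·0.049·0.463 + 0.63·0.049·0.537
        = 0.013209 + 0.188954 + 0.010890 + 0.016577 = 0.229630
The terms with earthquake present sum to 0.205531, so
  P(earthquake | alarm) = 0.205531 / 0.229630 ≈ 0.895

Now condition on the additional information:
Enumerate both values of earthquake and weight by the priors:
  P(alarm | burglary) = 0.48·0.463 + 0.63·0.537
        = 0.222240 + 0.338310 = 0.560550
Keeping only the earthquake-present terms gives 0.338310, so
  P(earthquake | alarm, burglary) = 0.338310 / 0.560550 ≈ 0.604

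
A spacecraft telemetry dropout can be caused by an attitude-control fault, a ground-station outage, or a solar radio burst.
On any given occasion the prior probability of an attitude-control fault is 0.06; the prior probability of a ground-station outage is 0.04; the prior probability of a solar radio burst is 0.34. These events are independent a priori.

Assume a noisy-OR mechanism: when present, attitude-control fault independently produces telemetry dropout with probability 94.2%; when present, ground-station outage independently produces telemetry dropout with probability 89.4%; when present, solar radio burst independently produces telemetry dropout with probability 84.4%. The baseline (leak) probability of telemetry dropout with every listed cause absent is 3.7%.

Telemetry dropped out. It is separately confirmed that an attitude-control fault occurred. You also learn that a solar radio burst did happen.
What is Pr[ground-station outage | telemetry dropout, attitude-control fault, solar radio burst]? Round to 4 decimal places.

Under noisy-OR, P(telemetry dropout | causes) = 1 − (1−0.037)·∏(1−qᵢ) over the active causes.
P(telemetry dropout | attitude-control fault, solar radio burst) = 0.991287·0.96 + 0.999076·0.04 = 0.951636 + 0.039963 = 0.991599
Restricting to configurations with ground-station outage present: 0.999076·0.04 = 0.039963.
Hence the posterior is 0.039963/0.991599 ≈ 0.0403.

Pr[ground-station outage | telemetry dropout, attitude-control fault, solar radio burst] ≈ 0.0403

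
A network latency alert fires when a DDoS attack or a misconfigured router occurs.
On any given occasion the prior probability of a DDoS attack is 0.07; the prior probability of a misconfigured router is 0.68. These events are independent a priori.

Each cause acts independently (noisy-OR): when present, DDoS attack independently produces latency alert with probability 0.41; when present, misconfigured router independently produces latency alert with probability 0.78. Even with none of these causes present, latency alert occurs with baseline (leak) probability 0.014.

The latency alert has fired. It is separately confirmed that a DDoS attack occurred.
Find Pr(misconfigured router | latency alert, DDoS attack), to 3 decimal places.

Under noisy-OR, P(latency alert | causes) = 1 − (1−0.014)·∏(1−qᵢ) over the active causes.
By total probability over both values of misconfigured router:
  P(latency alert | DDoS attack) = 0.41826*0.32 + 0.872017*0.68
        = 0.133843 + 0.592972 = 0.726815
The terms with misconfigured router present sum to 0.592972, so
  P(misconfigured router | latency alert, DDoS attack) = 0.592972 / 0.726815 ≈ 0.816

Pr(misconfigured router | latency alert, DDoS attack) ≈ 0.816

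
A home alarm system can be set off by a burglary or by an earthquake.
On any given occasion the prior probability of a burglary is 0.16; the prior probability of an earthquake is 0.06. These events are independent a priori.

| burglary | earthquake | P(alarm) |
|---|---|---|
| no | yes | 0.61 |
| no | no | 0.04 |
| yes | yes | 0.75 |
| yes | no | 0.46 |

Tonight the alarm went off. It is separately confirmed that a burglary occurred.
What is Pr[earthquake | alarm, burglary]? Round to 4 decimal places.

P(alarm | burglary) = 0.46×0.94 + 0.75×0.06 = 0.432400 + 0.045000 = 0.477400
The earthquake-present share is 0.75×0.06 = 0.045000.
Hence the posterior is 0.045000/0.477400 ≈ 0.0943.

Pr[earthquake | alarm, burglary] ≈ 0.0943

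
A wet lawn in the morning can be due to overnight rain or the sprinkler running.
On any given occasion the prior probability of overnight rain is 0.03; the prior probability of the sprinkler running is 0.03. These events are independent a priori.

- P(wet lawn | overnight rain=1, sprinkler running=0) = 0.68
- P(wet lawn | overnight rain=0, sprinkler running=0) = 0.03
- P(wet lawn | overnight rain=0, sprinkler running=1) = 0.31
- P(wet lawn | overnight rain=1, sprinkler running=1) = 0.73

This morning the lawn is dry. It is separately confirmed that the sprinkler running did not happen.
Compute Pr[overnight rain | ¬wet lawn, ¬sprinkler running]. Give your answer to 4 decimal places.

Sum P(¬wet lawn|·) weighted by the priors over both values of overnight rain:
  P(¬wet lawn | ¬sprinkler running) = 0.97×0.97 + 0.32×0.03
        = 0.940900 + 0.009600 = 0.950500
Configurations with overnight rain contribute 0.009600, so
  P(overnight rain | ¬wet lawn, ¬sprinkler running) = 0.009600 / 0.950500 ≈ 0.0101

Pr[overnight rain | ¬wet lawn, ¬sprinkler running] ≈ 0.0101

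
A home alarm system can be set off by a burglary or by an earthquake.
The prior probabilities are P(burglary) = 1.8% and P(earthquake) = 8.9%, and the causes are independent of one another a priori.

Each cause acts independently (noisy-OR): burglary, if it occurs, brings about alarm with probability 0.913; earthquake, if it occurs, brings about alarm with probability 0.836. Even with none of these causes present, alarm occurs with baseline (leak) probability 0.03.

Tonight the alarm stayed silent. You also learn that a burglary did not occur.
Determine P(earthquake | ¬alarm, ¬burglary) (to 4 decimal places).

P(earthquake | ¬alarm, ¬burglary) ≈ 0.0158

Under noisy-OR, P(alarm | causes) = 1 − (1−0.03)·∏(1−qᵢ) over the active causes.
By total probability over both values of earthquake:
  P(¬alarm | ¬burglary) = 0.97*0.911 + 0.15908*0.089
        = 0.883670 + 0.014158 = 0.897828
Keeping only the earthquake-present terms gives 0.014158, so
  P(earthquake | ¬alarm, ¬burglary) = 0.014158 / 0.897828 ≈ 0.0158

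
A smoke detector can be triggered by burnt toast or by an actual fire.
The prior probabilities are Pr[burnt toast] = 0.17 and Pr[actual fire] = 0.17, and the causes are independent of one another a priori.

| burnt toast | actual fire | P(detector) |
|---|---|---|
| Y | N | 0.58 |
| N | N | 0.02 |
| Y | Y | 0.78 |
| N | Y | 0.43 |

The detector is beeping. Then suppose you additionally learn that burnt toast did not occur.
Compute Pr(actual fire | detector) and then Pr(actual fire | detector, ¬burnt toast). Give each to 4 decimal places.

Pr(actual fire | detector) ≈ 0.4653; Pr(actual fire | detector, ¬burnt toast) ≈ 0.8149

P(detector) = 0.02×0.83×0.83 + 0.43×0.83×0.17 + 0.58×0.17×0.83 + 0.78×0.17×0.17 = 0.013778 + 0.060673 + 0.081838 + 0.022542 = 0.178831
Of this, 0.083215 comes from 0.060673 + 0.022542 (the actual fire=true cases).
So P(actual fire | detector) = 0.083215/0.178831 ≈ 0.4653.

Now condition on the additional information:
Numerator (weight on configurations with actual fire): 0.43*0.17 = 0.073100
The normalizing constant is 0.02*0.83 + 0.43*0.17 = 0.089700
Posterior = 0.073100 / 0.089700 ≈ 0.8149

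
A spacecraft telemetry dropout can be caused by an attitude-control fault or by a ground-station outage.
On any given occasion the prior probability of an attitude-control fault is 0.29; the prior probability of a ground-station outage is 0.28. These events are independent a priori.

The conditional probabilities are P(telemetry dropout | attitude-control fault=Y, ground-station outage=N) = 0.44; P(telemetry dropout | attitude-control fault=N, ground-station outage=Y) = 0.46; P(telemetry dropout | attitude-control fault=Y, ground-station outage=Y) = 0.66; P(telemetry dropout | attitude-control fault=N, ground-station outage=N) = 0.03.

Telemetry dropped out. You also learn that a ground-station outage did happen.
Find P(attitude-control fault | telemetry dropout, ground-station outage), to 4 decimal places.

For the numerator, keep only attitude-control fault=true terms: 0.66·0.29 = 0.191400
The normalizing constant is 0.46·0.71 + 0.66·0.29 = 0.518000
P(attitude-control fault | telemetry dropout, ground-station outage) = 0.191400/0.518000 ≈ 0.3695

P(attitude-control fault | telemetry dropout, ground-station outage) ≈ 0.3695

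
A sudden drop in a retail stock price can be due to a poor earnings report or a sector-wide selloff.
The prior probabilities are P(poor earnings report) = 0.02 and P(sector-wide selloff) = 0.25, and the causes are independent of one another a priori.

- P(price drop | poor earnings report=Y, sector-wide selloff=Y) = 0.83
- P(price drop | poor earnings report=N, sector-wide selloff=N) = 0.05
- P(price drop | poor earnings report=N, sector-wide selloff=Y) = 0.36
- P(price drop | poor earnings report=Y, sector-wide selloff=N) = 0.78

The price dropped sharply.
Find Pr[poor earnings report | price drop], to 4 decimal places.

Pr[poor earnings report | price drop] ≈ 0.1126

Enumerate the 4 (poor earnings report, sector-wide selloff) configurations and weight by the priors:
  P(price drop) = 0.05·0.98·0.75 + 0.36·0.98·0.25 + 0.78·0.02·0.75 + 0.83·0.02·0.25
        = 0.036750 + 0.088200 + 0.011700 + 0.004150 = 0.140800
The terms with poor earnings report present sum to 0.015850, so
  P(poor earnings report | price drop) = 0.015850 / 0.140800 ≈ 0.1126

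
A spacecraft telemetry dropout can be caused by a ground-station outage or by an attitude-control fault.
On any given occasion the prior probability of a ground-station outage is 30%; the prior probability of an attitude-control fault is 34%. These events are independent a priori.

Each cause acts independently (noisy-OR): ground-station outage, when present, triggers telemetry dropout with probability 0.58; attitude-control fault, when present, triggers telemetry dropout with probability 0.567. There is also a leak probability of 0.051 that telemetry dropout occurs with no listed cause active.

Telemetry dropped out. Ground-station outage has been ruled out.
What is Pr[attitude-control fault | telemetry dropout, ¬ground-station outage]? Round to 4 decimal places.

Under noisy-OR, P(telemetry dropout | causes) = 1 − (1−0.051)·∏(1−qᵢ) over the active causes.
P(telemetry dropout | ¬ground-station outage) = 0.051·0.66 + 0.589083·0.34 = 0.033660 + 0.200288 = 0.233948
Restricting to configurations with attitude-control fault present: 0.589083·0.34 = 0.200288.
P(attitude-control fault | telemetry dropout, ¬ground-station outage) = 0.200288 / 0.233948 ≈ 0.8561

Pr[attitude-control fault | telemetry dropout, ¬ground-station outage] ≈ 0.8561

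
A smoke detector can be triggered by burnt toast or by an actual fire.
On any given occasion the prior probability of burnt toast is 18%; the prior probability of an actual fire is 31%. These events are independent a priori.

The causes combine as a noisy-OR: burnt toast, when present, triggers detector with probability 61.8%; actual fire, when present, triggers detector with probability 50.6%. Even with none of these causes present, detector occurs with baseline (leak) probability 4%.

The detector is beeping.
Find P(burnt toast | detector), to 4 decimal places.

Under noisy-OR, P(detector | causes) = 1 − (1−0.04)·∏(1−qᵢ) over the active causes.
Weight on burnt toast=true, given the evidence: 0.078653 + 0.045691 = 0.124344
Normalizer over all consistent configurations: 0.04·0.82·0.69 + 0.52576·0.82·0.31 + 0.63328·0.18·0.69 + 0.81884·0.18·0.31 = 0.280624
Posterior = 0.124344 / 0.280624 ≈ 0.4431

P(burnt toast | detector) ≈ 0.4431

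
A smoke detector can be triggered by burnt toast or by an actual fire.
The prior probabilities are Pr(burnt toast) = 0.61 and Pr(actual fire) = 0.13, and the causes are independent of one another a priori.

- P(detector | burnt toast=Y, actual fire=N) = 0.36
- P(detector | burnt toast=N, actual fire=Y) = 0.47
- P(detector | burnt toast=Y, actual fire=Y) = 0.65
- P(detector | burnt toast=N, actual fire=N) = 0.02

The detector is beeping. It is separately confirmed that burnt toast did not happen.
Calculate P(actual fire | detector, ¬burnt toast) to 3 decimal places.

P(actual fire | detector, ¬burnt toast) ≈ 0.778

Sum P(detector|·) weighted by the priors over both values of actual fire:
  P(detector | ¬burnt toast) = 0.02*0.87 + 0.47*0.13
        = 0.017400 + 0.061100 = 0.078500
Keeping only the actual fire-present terms gives 0.061100, so
  P(actual fire | detector, ¬burnt toast) = 0.061100 / 0.078500 ≈ 0.778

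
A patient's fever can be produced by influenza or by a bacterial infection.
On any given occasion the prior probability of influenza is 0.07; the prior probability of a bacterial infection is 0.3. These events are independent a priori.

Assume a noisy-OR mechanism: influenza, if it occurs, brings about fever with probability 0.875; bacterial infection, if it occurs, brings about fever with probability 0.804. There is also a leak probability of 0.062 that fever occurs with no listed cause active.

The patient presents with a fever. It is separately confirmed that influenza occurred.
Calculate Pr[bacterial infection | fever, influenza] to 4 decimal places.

Pr[bacterial infection | fever, influenza] ≈ 0.3217

Under noisy-OR, P(fever | causes) = 1 − (1−0.062)·∏(1−qᵢ) over the active causes.
P(fever | influenza) = 0.88275*0.7 + 0.977019*0.3 = 0.617925 + 0.293106 = 0.911031
Of this, 0.293106 comes from 0.977019*0.3 (the bacterial infection=true cases).
Hence the posterior is 0.293106/0.911031 ≈ 0.3217.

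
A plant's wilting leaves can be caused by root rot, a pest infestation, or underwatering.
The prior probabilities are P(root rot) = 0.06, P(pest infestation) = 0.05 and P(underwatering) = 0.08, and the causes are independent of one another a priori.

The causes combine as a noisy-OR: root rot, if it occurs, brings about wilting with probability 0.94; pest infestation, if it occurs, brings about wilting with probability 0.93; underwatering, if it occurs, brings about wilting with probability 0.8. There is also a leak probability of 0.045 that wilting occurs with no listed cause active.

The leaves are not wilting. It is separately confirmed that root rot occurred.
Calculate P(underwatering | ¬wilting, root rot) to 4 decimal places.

P(underwatering | ¬wilting, root rot) ≈ 0.0171

Under noisy-OR, P(wilting | causes) = 1 − (1−0.045)·∏(1−qᵢ) over the active causes.
Sum P(¬wilting|·) weighted by the priors over the 4 (pest infestation, underwatering) configurations:
  P(¬wilting | root rot) = 0.0573×0.95×0.92 + 0.01146×0.95×0.08 + 0.004011×0.05×0.92 + 0.000802×0.05×0.08
        = 0.050080 + 0.000871 + 0.000185 + 0.000003 = 0.051139
The terms with underwatering present sum to 0.000874, so
  P(underwatering | ¬wilting, root rot) = 0.000874 / 0.051139 ≈ 0.0171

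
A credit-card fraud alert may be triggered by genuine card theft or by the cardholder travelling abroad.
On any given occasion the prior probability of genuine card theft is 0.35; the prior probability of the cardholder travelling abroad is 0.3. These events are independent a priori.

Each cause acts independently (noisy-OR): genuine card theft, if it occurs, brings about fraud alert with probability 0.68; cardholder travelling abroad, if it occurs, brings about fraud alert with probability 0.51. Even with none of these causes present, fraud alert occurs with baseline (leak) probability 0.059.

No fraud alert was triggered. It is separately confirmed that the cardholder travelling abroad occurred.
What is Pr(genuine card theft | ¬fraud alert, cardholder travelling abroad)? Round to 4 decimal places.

Under noisy-OR, P(fraud alert | causes) = 1 − (1−0.059)·∏(1−qᵢ) over the active causes.
By total probability over both values of genuine card theft:
  P(¬fraud alert | cardholder travelling abroad) = 0.46109*0.65 + 0.147549*0.35
        = 0.299708 + 0.051642 = 0.351350
Configurations with genuine card theft contribute 0.051642, so
  P(genuine card theft | ¬fraud alert, cardholder travelling abroad) = 0.051642 / 0.351350 ≈ 0.1470

Pr(genuine card theft | ¬fraud alert, cardholder travelling abroad) ≈ 0.1470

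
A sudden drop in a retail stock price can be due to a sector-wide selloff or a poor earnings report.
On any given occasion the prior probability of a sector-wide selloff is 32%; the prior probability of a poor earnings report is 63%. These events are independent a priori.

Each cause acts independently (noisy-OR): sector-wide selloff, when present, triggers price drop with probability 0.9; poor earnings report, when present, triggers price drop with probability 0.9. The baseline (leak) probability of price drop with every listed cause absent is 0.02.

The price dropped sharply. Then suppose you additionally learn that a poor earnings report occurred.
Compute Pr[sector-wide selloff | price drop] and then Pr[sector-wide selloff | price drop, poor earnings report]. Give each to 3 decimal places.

Under noisy-OR, P(price drop | causes) = 1 − (1−0.02)·∏(1−qᵢ) over the active causes.
P(price drop) = 0.02·0.68·0.37 + 0.902·0.68·0.63 + 0.902·0.32·0.37 + 0.9902·0.32·0.63 = 0.005032 + 0.386417 + 0.106797 + 0.199624 = 0.697870
The sector-wide selloff-present share is 0.106797 + 0.199624 = 0.306421.
So P(sector-wide selloff | price drop) = 0.306421/0.697870 ≈ 0.439.

Now also conditioning on poor earnings report=true:
Numerator (weight on configurations with sector-wide selloff): 0.9902×0.32 = 0.316864
The normalizing constant is 0.902×0.68 + 0.9902×0.32 = 0.930224
P(sector-wide selloff | price drop, poor earnings report) = 0.316864/0.930224 ≈ 0.341

Pr[sector-wide selloff | price drop] ≈ 0.439; Pr[sector-wide selloff | price drop, poor earnings report] ≈ 0.341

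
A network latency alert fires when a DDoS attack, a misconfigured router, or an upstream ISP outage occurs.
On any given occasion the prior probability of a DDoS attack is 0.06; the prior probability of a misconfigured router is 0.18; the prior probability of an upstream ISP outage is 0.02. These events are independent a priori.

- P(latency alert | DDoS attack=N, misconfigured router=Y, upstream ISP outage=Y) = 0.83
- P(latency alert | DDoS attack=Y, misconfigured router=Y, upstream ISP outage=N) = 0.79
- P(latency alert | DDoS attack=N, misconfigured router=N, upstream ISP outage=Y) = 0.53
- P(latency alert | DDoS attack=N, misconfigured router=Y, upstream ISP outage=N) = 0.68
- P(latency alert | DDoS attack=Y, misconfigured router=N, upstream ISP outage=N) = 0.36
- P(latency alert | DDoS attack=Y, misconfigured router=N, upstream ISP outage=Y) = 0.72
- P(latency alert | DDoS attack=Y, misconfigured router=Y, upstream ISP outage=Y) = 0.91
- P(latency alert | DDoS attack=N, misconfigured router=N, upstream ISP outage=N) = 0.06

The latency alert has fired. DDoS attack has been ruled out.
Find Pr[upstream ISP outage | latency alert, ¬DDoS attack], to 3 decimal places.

By total probability over the 4 (misconfigured router, upstream ISP outage) configurations:
  P(latency alert | ¬DDoS attack) = 0.06·0.82·0.98 + 0.53·0.82·0.02 + 0.68·0.18·0.98 + 0.83·0.18·0.02
        = 0.048216 + 0.008692 + 0.119952 + 0.002988 = 0.179848
Configurations with upstream ISP outage contribute 0.011680, so
  P(upstream ISP outage | latency alert, ¬DDoS attack) = 0.011680 / 0.179848 ≈ 0.065

Pr[upstream ISP outage | latency alert, ¬DDoS attack] ≈ 0.065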